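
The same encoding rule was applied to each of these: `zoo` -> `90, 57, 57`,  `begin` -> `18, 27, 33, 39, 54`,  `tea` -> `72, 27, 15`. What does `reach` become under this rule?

z(#26)→90 and o(#15)→57: differences scale by 3, so n = 3·pos + 12. The formula is n = 3×(alphabet index, a=1) + 12.
On reach: r=18→66, e=5→27, a=1→15, c=3→21, h=8→36.

66, 27, 15, 21, 36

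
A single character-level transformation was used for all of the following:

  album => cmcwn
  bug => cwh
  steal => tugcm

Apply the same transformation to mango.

The shift depends on letter class: consonant l→m is +1, but vowel a→c is +2. Vowels shift forward by 2 and consonants shift forward by 1.
On mango: m(cons)+1=n, a(vowel)+2=c, n(cons)+1=o, g(cons)+1=h, o(vowel)+2=q.

ncohq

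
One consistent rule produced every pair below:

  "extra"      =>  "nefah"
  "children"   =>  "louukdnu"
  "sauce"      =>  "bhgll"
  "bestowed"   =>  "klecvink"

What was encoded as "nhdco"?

Shifts by position in extra: pos 0: e→n (+9), pos 1: x→e (+7), pos 2: t→f (+12), pos 3: r→a (+9), pos 4: a→h (+7) — repeating every 3. The shifts repeat in a cycle of length 3: positions 0,1,… shift by +9, +7, +12, then the pattern repeats.
Decoding nhdco: n−9=e, h−7=a, d−12=r, c−9=t, o−7=h.

earth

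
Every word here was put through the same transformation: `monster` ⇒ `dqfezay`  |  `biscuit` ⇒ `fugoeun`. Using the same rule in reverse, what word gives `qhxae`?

Read the word backwards and shift each letter +12.
Reversing it on qhxae: shift back: q−12=e, h−12=v, x−12=l, a−12=o, e−12=s → evlos; then reverse → solve.

solve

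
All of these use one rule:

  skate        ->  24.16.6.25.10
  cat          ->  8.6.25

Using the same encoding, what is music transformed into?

18.26.24.14.8

s is letter #19 and maps to 24: an offset of 5. The number is (letter's place in the alphabet, a=1) + 5.
For music: m=13→18, u=21→26, s=19→24, i=9→14, c=3→8.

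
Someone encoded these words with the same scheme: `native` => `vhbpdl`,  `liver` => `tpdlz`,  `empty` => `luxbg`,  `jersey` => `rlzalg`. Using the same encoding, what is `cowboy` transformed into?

The shift depends on letter class: consonant n→v is +8, but vowel a→h is +7. Two shifts are in play — +7 for a/e/i/o/u, +8 for every other letter.
On cowboy: c(cons)+8=k, o(vowel)+7=v, w(cons)+8=e, b(cons)+8=j, o(vowel)+7=v, y(cons)+8=g.

kvejvg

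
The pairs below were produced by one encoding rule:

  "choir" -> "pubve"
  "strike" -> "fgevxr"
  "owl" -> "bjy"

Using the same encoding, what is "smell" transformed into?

fzryy

Compare letters: c→p is +13, h→u is +13, o→b is +13 — a constant shift. Every letter moves 13 places later in the alphabet, wrapping around z→a.
For smell: s+13=f, m+13=z, e+13=r, l+13=y, l+13=y.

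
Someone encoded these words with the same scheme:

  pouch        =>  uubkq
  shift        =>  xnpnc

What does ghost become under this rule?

In pouch: p→u is +5, o→u is +6, u→b is +7, c→k is +8 — the shift increases by 1 each position. Letter i (0-indexed) is shifted by i+5, so successive shifts are 5, 6, 7, ….
Applying it to ghost: g+5=l, h+6=n, o+7=v, s+8=a, t+9=c.

lnvac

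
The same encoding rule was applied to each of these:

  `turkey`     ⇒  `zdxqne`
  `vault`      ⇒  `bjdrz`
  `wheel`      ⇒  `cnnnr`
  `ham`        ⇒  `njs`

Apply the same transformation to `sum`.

The shift depends on letter class: consonant t→z is +6, but vowel u→d is +9. Vowels shift forward by 9 and consonants shift forward by 6.
On sum: s(cons)+6=y, u(vowel)+9=d, m(cons)+6=s.

yds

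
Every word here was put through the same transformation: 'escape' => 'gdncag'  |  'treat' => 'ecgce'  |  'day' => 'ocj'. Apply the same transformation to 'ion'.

The shift depends on letter class: consonant s→d is +11, but vowel e→g is +2. Two shifts are in play — +2 for a/e/i/o/u, +11 for every other letter.
For ion: i(vowel)+2=k, o(vowel)+2=q, n(cons)+11=y.

kqy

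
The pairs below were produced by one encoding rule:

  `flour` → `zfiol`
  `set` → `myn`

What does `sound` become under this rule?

miohx

Compare letters: f→z is +20, l→f is +20, o→i is +20 — a constant shift. Each letter is shifted forward by 20 in the alphabet (a Caesar shift of +20).
On sound: s+20=m, o+20=i, u+20=o, n+20=h, d+20=x.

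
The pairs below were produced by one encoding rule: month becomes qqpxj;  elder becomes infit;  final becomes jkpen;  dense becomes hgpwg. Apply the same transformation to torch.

It's a Vigenère-style cipher with numeric key [4,2,2]: position i shifts by key[i mod 3].
On torch: t+4=x, o+2=q, r+2=t, c+4=g, h+2=j.

xqtgj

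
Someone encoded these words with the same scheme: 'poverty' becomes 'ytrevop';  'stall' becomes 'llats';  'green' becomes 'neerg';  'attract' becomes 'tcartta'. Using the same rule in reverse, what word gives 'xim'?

It's just the letters in reverse order.
Undoing it on xim: then reverse → mix.

mix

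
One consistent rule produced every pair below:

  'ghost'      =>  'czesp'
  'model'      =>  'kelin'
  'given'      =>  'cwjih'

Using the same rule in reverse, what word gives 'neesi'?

loose

g(6)→c(2) and h(7)→z(25) fit y≡23x+20 (mod 26); the inverse of 23 mod 26 is 17. Each letter's alphabet position (a=0..z=25) is mapped through 23·x+20 mod 26 — an affine cipher.
Decoding neesi: n(13)→17·(13−20)≡11=l; e(4)→17·(4−20)≡14=o; e(4)→17·(4−20)≡14=o; s(18)→17·(18−20)≡18=s; i(8)→17·(8−20)≡4=e (all mod 26).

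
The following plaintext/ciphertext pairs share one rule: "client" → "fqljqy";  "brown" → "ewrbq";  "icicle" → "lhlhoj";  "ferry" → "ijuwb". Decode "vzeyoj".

subtle

A repeating key of period 2 is used — shifts +3, +5 over and over.
Decoding vzeyoj: v−3=s, z−5=u, e−3=b, y−5=t, o−3=l, j−5=e.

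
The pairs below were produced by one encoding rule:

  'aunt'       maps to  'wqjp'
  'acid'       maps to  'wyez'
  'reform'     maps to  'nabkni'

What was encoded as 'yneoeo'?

Compare letters: a→w is +22, u→q is +22, n→j is +22 — a constant shift. Every letter moves 22 places later in the alphabet, wrapping around z→a.
Decoding yneoeo: y−22=c, n−22=r, e−22=i, o−22=s, e−22=i, o−22=s.

crisis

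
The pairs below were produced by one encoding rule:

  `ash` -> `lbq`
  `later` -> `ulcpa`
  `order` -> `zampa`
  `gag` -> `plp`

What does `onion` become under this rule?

zwtzw

The shift depends on letter class: consonant s→b is +9, but vowel a→l is +11. Vowels shift forward by 11 and consonants shift forward by 9.
For onion: o(vowel)+11=z, n(cons)+9=w, i(vowel)+11=t, o(vowel)+11=z, n(cons)+9=w.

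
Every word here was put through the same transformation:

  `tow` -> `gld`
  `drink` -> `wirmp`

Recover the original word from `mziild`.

Each pair mirrors across the alphabet (t↔g, o↔l, w↔d): positions sum to 25. Letters are reflected about the middle of the alphabet (position → 25−position): Atbash.
Reversing it on mziild: m↔n, z↔a, i↔r, i↔r, l↔o, d↔w.

narrow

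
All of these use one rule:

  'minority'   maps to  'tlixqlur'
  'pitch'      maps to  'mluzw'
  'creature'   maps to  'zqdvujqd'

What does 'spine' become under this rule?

fmlid

m(12)→t(19) and i(8)→l(11) fit y≡15x+21 (mod 26); the inverse of 15 mod 26 is 7. This is an affine cipher: with a=0,…,z=25, each position x becomes (15x+21) mod 26.
Applying it to spine: s(18)→15·18+21≡5=f; p(15)→15·15+21≡12=m; i(8)→15·8+21≡11=l; n(13)→15·13+21≡8=i; e(4)→15·4+21≡3=d (all mod 26).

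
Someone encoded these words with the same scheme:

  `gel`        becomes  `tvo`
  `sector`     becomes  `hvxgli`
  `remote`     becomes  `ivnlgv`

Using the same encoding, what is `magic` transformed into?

Each pair mirrors across the alphabet (g↔t, e↔v, l↔o): positions sum to 25. This is the alphabet-reversal cipher (Atbash): a becomes z, b becomes y, etc.
For magic: m↔n, a↔z, g↔t, i↔r, c↔x.

nztrx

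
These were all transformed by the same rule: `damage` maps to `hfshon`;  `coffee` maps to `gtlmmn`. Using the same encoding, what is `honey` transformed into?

lttlg

In damage: d→h is +4, a→f is +5, m→s is +6, a→h is +7 — the shift increases by 1 each position. Letter i (0-indexed) is shifted by i+4, so successive shifts are 4, 5, 6, ….
Applying it to honey: h+4=l, o+5=t, n+6=t, e+7=l, y+8=g.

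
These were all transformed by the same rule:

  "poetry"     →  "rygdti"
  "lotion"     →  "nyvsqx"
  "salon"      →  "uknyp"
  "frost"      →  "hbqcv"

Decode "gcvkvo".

The shifts repeat in a cycle of length 2: positions 0,1,… shift by +2, +10, then the pattern repeats.
Reversing it on gcvkvo: g−2=e, c−10=s, v−2=t, k−10=a, v−2=t, o−10=e.

estate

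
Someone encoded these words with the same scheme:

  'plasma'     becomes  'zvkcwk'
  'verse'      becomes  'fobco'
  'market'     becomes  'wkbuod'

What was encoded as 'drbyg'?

throw

It's a constant shift of +10 (ROT10).
Reversing it on drbyg: d−10=t, r−10=h, b−10=r, y−10=o, g−10=w.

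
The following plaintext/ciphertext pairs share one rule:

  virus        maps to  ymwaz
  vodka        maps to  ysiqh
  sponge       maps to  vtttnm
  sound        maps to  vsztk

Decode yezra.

In virus: v→y is +3, i→m is +4, r→w is +5, u→a is +6 — the shift increases by 1 each position. The shift increases by 1 at each position, starting from +3: 3, 4, 5, ….
Reversing it on yezra: y−3=v, e−4=a, z−5=u, r−6=l, a−7=t.

vault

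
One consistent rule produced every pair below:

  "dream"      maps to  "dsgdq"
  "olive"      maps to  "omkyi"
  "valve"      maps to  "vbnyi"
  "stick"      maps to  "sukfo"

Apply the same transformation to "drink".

dskqo

In dream: d→d is +0, r→s is +1, e→g is +2, a→d is +3 — the shift increases by 1 each position. Letter i (0-indexed) is shifted by i+0, so successive shifts are 0, 1, 2, ….
For drink: d+0=d, r+1=s, i+2=k, n+3=q, k+4=o.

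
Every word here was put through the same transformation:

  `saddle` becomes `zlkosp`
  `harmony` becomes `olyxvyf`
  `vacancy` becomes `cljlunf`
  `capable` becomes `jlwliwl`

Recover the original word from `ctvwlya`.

violent

Shifts by position in saddle: pos 0: s→z (+7), pos 1: a→l (+11), pos 2: d→k (+7), pos 3: d→o (+11) — repeating every 2. It's a Vigenère-style cipher with numeric key [7,11]: position i shifts by key[i mod 2].
Reversing it on ctvwlya: c−7=v, t−11=i, v−7=o, w−11=l, l−7=e, y−11=n, a−7=t.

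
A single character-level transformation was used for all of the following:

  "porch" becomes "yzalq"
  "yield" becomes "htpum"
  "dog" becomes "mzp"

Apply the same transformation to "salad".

Two shifts are in play — +11 for a/e/i/o/u, +9 for every other letter.
On salad: s(cons)+9=b, a(vowel)+11=l, l(cons)+9=u, a(vowel)+11=l, d(cons)+9=m.

blulm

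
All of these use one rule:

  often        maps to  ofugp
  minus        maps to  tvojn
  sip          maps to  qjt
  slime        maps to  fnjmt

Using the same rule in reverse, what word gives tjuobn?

mantis

The output letters match the input read backwards, each shifted +1: often reversed is netfo. Two steps: reverse the string, then apply a Caesar shift of +1.
Decoding tjuobn: shift back: t−1=s, j−1=i, u−1=t, o−1=n, b−1=a, n−1=m → sitnam; then reverse → mantis.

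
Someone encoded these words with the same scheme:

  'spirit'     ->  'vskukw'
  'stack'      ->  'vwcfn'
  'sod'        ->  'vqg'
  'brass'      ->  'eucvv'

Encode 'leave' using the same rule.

The shift depends on letter class: consonant s→v is +3, but vowel i→k is +2. The rule splits by letter class: vowels +2, consonants +3.
On leave: l(cons)+3=o, e(vowel)+2=g, a(vowel)+2=c, v(cons)+3=y, e(vowel)+2=g.

ogcyg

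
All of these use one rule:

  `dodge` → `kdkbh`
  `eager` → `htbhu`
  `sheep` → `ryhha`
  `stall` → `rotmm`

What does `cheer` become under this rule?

nyhhu

d(3)→k(10) and o(14)→d(3) fit y≡23x+19 (mod 26); the inverse of 23 mod 26 is 17. This is an affine cipher: with a=0,…,z=25, each position x becomes (23x+19) mod 26.
On cheer: c(2)→23·2+19≡13=n; h(7)→23·7+19≡24=y; e(4)→23·4+19≡7=h; e(4)→23·4+19≡7=h; r(17)→23·17+19≡20=u (all mod 26).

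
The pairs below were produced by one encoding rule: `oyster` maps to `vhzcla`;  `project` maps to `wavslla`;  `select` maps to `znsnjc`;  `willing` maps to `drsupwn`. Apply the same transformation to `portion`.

wxycpxu

It's a Vigenère-style cipher with numeric key [7,9]: position i shifts by key[i mod 2].
For portion: p+7=w, o+9=x, r+7=y, t+9=c, i+7=p, o+9=x, n+7=u.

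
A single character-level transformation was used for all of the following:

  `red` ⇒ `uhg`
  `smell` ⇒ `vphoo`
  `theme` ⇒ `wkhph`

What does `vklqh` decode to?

shine

Each letter is shifted forward by 3 in the alphabet (a Caesar shift of +3).
Undoing it on vklqh: v−3=s, k−3=h, l−3=i, q−3=n, h−3=e.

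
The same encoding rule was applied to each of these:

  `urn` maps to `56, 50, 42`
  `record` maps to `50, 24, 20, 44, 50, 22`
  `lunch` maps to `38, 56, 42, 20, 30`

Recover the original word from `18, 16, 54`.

bat

u(#21)→56 and r(#18)→50: differences scale by 2, so n = 2·pos + 14. Each letter becomes 2×(its alphabet position, a=1..z=26) + 14.
Reversing it on 18, 16, 54: 18→(18−14)÷2=2=b, 16→(16−14)÷2=1=a, 54→(54−14)÷2=20=t.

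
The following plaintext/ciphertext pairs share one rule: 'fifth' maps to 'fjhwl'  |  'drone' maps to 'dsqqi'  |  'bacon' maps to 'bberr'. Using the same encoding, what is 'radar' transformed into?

Each letter shifts forward by its position index (0, 1, 2, …) — the shift grows by one for each successive letter.
On radar: r+0=r, a+1=b, d+2=f, a+3=d, r+4=v.

rbfdv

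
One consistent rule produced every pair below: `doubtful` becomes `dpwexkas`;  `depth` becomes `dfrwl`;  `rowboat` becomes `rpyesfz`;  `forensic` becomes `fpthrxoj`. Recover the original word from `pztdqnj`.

In doubtful: d→d is +0, o→p is +1, u→w is +2, b→e is +3 — the shift increases by 1 each position. Letter i (0-indexed) is shifted by i+0, so successive shifts are 0, 1, 2, ….
Decoding pztdqnj: p−0=p, z−1=y, t−2=r, d−3=a, q−4=m, n−5=i, j−6=d.

pyramid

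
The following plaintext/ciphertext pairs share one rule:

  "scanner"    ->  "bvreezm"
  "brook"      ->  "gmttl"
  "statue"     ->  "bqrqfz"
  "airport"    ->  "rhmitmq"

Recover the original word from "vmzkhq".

Treating letters as 0–25, the rule is x ↦ 15x + 17 (mod 26).
Reversing it on vmzkhq: v(21)→7·(21−17)≡2=c; m(12)→7·(12−17)≡17=r; z(25)→7·(25−17)≡4=e; k(10)→7·(10−17)≡3=d; h(7)→7·(7−17)≡8=i; q(16)→7·(16−17)≡19=t (all mod 26).

credit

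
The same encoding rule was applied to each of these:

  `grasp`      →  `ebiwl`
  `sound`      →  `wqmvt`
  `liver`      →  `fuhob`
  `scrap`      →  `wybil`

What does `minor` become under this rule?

This is an affine cipher: with a=0,…,z=25, each position x becomes (21x+8) mod 26.
For minor: m(12)→21·12+8≡0=a; i(8)→21·8+8≡20=u; n(13)→21·13+8≡21=v; o(14)→21·14+8≡16=q; r(17)→21·17+8≡1=b (all mod 26).

auvqb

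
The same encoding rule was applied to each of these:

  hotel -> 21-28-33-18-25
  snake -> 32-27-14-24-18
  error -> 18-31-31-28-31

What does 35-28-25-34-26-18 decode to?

volume

h is letter #8 and maps to 21: an offset of 13. Each letter is replaced by its alphabet position (a=1..z=26) + 13.
Undoing it on 35-28-25-34-26-18: 35→(35−13)÷1=22=v, 28→(28−13)÷1=15=o, 25→(25−13)÷1=12=l, 34→(34−13)÷1=21=u, 26→(26−13)÷1=13=m, 18→(18−13)÷1=5=e.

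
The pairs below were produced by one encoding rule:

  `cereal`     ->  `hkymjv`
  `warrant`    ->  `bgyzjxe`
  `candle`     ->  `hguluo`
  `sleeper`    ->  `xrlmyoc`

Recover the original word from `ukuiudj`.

penalty

Letter i (0-indexed) is shifted by i+5, so successive shifts are 5, 6, 7, ….
Undoing it on ukuiudj: u−5=p, k−6=e, u−7=n, i−8=a, u−9=l, d−10=t, j−11=y.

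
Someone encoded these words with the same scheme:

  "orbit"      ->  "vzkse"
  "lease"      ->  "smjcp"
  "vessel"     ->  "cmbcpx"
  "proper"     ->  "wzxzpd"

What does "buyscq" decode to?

Letter i (0-indexed) is shifted by i+7, so successive shifts are 7, 8, 9, ….
Decoding buyscq: b−7=u, u−8=m, y−9=p, s−10=i, c−11=r, q−12=e.

umpire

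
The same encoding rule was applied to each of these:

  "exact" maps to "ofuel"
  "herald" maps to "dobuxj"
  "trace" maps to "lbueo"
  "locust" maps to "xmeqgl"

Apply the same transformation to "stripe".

glbiro

e(4)→o(14) and x(23)→f(5) fit y≡5x+20 (mod 26); the inverse of 5 mod 26 is 21. This is an affine cipher: with a=0,…,z=25, each position x becomes (5x+20) mod 26.
For stripe: s(18)→5·18+20≡6=g; t(19)→5·19+20≡11=l; r(17)→5·17+20≡1=b; i(8)→5·8+20≡8=i; p(15)→5·15+20≡17=r; e(4)→5·4+20≡14=o (all mod 26).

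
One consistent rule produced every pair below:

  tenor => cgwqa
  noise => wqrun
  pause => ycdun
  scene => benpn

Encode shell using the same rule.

Shifts by position in tenor: pos 0: t→c (+9), pos 1: e→g (+2), pos 2: n→w (+9), pos 3: o→q (+2) — repeating every 2. It's a Vigenère-style cipher with numeric key [9,2]: position i shifts by key[i mod 2].
Applying it to shell: s+9=b, h+2=j, e+9=n, l+2=n, l+9=u.

bjnnu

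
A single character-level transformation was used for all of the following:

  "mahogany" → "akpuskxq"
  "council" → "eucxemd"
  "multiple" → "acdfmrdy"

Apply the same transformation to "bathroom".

m(12)→a(0) and a(0)→k(10) fit y≡23x+10 (mod 26); the inverse of 23 mod 26 is 17. Each letter's alphabet position (a=0..z=25) is mapped through 23·x+10 mod 26 — an affine cipher.
Applying it to bathroom: b(1)→23·1+10≡7=h; a(0)→23·0+10≡10=k; t(19)→23·19+10≡5=f; h(7)→23·7+10≡15=p; r(17)→23·17+10≡11=l; o(14)→23·14+10≡20=u; o(14)→23·14+10≡20=u; m(12)→23·12+10≡0=a (all mod 26).

hkfpluua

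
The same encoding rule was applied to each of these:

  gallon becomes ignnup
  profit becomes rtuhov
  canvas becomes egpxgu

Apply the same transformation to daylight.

The rule splits by letter class: vowels +6, consonants +2.
For daylight: d(cons)+2=f, a(vowel)+6=g, y(cons)+2=a, l(cons)+2=n, i(vowel)+6=o, g(cons)+2=i, h(cons)+2=j, t(cons)+2=v.

fganoijv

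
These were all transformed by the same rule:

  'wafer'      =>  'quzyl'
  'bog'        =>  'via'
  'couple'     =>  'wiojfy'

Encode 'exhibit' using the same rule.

yrbcvcn

Compare letters: w→q is +20, a→u is +20, f→z is +20 — a constant shift. Each letter is shifted forward by 20 in the alphabet (a Caesar shift of +20).
For exhibit: e+20=y, x+20=r, h+20=b, i+20=c, b+20=v, i+20=c, t+20=n.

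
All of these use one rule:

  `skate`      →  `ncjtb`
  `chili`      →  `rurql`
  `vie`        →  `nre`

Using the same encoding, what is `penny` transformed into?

hwwny

Two steps: reverse the string, then apply a Caesar shift of +9.
For penny: reverse → ynnep; then shift: y+9=h, n+9=w, n+9=w, e+9=n, p+9=y.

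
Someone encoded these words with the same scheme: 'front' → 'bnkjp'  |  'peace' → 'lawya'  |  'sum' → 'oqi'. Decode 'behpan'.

Compare letters: f→b is +22, r→n is +22, o→k is +22 — a constant shift. This is a Caesar cipher with shift 22.
Decoding behpan: b−22=f, e−22=i, h−22=l, p−22=t, a−22=e, n−22=r.

filter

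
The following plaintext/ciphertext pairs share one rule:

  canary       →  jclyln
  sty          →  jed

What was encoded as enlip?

exact

Two steps: reverse the string, then apply a Caesar shift of +11.
Reversing it on enlip: shift back: e−11=t, n−11=c, l−11=a, i−11=x, p−11=e → tcaxe; then reverse → exact.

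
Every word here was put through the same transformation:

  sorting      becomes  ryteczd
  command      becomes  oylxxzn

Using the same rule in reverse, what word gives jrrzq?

foggy

The output letters match the input read backwards, each shifted +11: sorting reversed is gnitros. The word is reversed, then every letter is shifted forward by 11.
Decoding jrrzq: shift back: j−11=y, r−11=g, r−11=g, z−11=o, q−11=f → yggof; then reverse → foggy.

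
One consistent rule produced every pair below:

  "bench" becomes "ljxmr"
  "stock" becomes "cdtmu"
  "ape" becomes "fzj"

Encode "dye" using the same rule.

nij

The shift depends on letter class: consonant b→l is +10, but vowel e→j is +5. Vowels shift forward by 5 and consonants shift forward by 10.
On dye: d(cons)+10=n, y(cons)+10=i, e(vowel)+5=j.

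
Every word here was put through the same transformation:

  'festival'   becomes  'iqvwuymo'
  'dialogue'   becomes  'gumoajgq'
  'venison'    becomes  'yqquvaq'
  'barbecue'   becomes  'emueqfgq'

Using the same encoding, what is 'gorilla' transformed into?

The shift depends on letter class: consonant f→i is +3, but vowel e→q is +12. Two shifts are in play — +12 for a/e/i/o/u, +3 for every other letter.
Applying it to gorilla: g(cons)+3=j, o(vowel)+12=a, r(cons)+3=u, i(vowel)+12=u, l(cons)+3=o, l(cons)+3=o, a(vowel)+12=m.

jauuoom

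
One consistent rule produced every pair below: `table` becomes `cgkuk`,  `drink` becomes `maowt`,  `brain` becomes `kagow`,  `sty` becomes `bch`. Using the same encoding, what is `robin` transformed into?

aukow

The shift depends on letter class: consonant t→c is +9, but vowel a→g is +6. Two shifts are in play — +6 for a/e/i/o/u, +9 for every other letter.
For robin: r(cons)+9=a, o(vowel)+6=u, b(cons)+9=k, i(vowel)+6=o, n(cons)+9=w.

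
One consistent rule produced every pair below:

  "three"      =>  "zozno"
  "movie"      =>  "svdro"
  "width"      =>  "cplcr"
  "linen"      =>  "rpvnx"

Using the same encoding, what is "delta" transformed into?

jltck

In three: t→z is +6, h→o is +7, r→z is +8, e→n is +9 — the shift increases by 1 each position. The shift increases by 1 at each position, starting from +6: 6, 7, 8, ….
On delta: d+6=j, e+7=l, l+8=t, t+9=c, a+10=k.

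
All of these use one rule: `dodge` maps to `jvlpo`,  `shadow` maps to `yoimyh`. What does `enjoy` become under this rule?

Each letter shifts forward by (position + 6), i.e. 6, 7, 8, … — the shift grows by one for each successive letter.
Applying it to enjoy: e+6=k, n+7=u, j+8=r, o+9=x, y+10=i.

kurxi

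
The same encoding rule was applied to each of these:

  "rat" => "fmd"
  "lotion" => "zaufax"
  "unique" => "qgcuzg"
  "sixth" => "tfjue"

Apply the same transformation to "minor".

The output letters match the input read backwards, each shifted +12: rat reversed is tar. Two steps: reverse the string, then apply a Caesar shift of +12.
Applying it to minor: reverse → ronim; then shift: r+12=d, o+12=a, n+12=z, i+12=u, m+12=y.

dazuy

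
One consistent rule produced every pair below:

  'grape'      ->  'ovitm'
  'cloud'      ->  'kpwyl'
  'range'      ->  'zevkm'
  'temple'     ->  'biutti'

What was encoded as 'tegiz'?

layer

Shifts by position in grape: pos 0: g→o (+8), pos 1: r→v (+4), pos 2: a→i (+8), pos 3: p→t (+4) — repeating every 2. The shifts repeat in a cycle of length 2: positions 0,1,… shift by +8, +4, then the pattern repeats.
Undoing it on tegiz: t−8=l, e−4=a, g−8=y, i−4=e, z−8=r.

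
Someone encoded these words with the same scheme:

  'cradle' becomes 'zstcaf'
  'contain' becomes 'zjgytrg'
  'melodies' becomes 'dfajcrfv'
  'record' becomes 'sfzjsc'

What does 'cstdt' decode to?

drama

Each letter's alphabet position (a=0..z=25) is mapped through 3·x+19 mod 26 — an affine cipher.
Reversing it on cstdt: c(2)→9·(2−19)≡3=d; s(18)→9·(18−19)≡17=r; t(19)→9·(19−19)≡0=a; d(3)→9·(3−19)≡12=m; t(19)→9·(19−19)≡0=a (all mod 26).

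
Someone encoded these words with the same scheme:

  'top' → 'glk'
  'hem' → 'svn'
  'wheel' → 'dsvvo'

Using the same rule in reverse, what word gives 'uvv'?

Each pair mirrors across the alphabet (t↔g, o↔l, p↔k): positions sum to 25. Letters are reflected about the middle of the alphabet (position → 25−position): Atbash.
Reversing it on uvv: u↔f, v↔e, v↔e.

fee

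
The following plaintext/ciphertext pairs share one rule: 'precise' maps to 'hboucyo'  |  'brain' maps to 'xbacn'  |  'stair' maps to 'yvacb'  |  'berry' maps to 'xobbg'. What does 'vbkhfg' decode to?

trophy

This is an affine cipher: with a=0,…,z=25, each position x becomes (23x+0) mod 26.
Reversing it on vbkhfg: v(21)→17·(21−0)≡19=t; b(1)→17·(1−0)≡17=r; k(10)→17·(10−0)≡14=o; h(7)→17·(7−0)≡15=p; f(5)→17·(5−0)≡7=h; g(6)→17·(6−0)≡24=y (all mod 26).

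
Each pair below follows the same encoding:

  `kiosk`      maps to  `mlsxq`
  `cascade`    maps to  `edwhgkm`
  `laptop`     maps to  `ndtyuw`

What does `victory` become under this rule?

xlgyuyg

In kiosk: k→m is +2, i→l is +3, o→s is +4, s→x is +5 — the shift increases by 1 each position. The shift increases by 1 at each position, starting from +2: 2, 3, 4, ….
For victory: v+2=x, i+3=l, c+4=g, t+5=y, o+6=u, r+7=y, y+8=g.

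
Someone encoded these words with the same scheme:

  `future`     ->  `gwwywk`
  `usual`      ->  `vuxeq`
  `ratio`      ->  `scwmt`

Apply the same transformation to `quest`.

rwhwy

In future: f→g is +1, u→w is +2, t→w is +3, u→y is +4 — the shift increases by 1 each position. The shift increases by 1 at each position, starting from +1: 1, 2, 3, ….
On quest: q+1=r, u+2=w, e+3=h, s+4=w, t+5=y.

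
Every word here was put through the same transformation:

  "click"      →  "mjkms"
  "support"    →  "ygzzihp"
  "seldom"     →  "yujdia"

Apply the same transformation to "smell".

c(2)→m(12) and l(11)→j(9) fit y≡17x+4 (mod 26); the inverse of 17 mod 26 is 23. Treating letters as 0–25, the rule is x ↦ 17x + 4 (mod 26).
On smell: s(18)→17·18+4≡24=y; m(12)→17·12+4≡0=a; e(4)→17·4+4≡20=u; l(11)→17·11+4≡9=j; l(11)→17·11+4≡9=j (all mod 26).

yaujj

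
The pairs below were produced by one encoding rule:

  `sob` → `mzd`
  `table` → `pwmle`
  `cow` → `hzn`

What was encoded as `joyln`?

candy

The output letters match the input read backwards, each shifted +11: sob reversed is bos. The word is reversed, then every letter is shifted forward by 11.
Undoing it on joyln: shift back: j−11=y, o−11=d, y−11=n, l−11=a, n−11=c → ydnac; then reverse → candy.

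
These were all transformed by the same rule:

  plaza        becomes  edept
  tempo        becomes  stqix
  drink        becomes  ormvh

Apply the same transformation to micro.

svgmq

Two steps: reverse the string, then apply a Caesar shift of +4.
On micro: reverse → orcim; then shift: o+4=s, r+4=v, c+4=g, i+4=m, m+4=q.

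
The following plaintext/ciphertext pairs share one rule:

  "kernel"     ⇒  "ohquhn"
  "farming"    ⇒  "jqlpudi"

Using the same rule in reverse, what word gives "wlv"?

sit

The output letters match the input read backwards, each shifted +3: kernel reversed is lenrek. Two steps: reverse the string, then apply a Caesar shift of +3.
Undoing it on wlv: shift back: w−3=t, l−3=i, v−3=s → tis; then reverse → sit.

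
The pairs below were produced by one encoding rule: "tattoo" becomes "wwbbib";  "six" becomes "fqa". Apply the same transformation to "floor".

zwwtn

Read the word backwards and shift each letter +8.
Applying it to floor: reverse → roolf; then shift: r+8=z, o+8=w, o+8=w, l+8=t, f+8=n.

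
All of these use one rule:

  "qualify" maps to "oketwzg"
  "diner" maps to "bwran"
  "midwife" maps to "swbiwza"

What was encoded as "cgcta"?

cycle

q(16)→o(14) and u(20)→k(10) fit y≡25x+4 (mod 26); the inverse of 25 mod 26 is 25. Each letter's alphabet position (a=0..z=25) is mapped through 25·x+4 mod 26 — an affine cipher.
Decoding cgcta: c(2)→25·(2−4)≡2=c; g(6)→25·(6−4)≡24=y; c(2)→25·(2−4)≡2=c; t(19)→25·(19−4)≡11=l; a(0)→25·(0−4)≡4=e (all mod 26).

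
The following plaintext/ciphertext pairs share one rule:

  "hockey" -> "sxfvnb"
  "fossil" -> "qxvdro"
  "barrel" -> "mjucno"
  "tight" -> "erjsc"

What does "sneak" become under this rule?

dwhlt

It's a Vigenère-style cipher with numeric key [11,9,3]: position i shifts by key[i mod 3].
For sneak: s+11=d, n+9=w, e+3=h, a+11=l, k+9=t.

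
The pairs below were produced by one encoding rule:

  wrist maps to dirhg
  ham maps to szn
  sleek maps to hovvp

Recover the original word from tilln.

groom

Each pair mirrors across the alphabet (w↔d, r↔i, i↔r): positions sum to 25. Each letter is replaced by its mirror in the alphabet: a↔z, b↔y, c↔x, and so on (the Atbash cipher).
Reversing it on tilln: t↔g, i↔r, l↔o, l↔o, n↔m.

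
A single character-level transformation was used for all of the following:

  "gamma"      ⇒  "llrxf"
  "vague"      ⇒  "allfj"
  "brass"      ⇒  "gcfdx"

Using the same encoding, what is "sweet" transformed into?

Shifts by position in gamma: pos 0: g→l (+5), pos 1: a→l (+11), pos 2: m→r (+5), pos 3: m→x (+11) — repeating every 2. It's a Vigenère-style cipher with numeric key [5,11]: position i shifts by key[i mod 2].
Applying it to sweet: s+5=x, w+11=h, e+5=j, e+11=p, t+5=y.

xhjpy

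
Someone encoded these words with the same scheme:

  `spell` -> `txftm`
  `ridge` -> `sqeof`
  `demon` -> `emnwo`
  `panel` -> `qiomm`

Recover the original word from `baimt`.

Shifts by position in spell: pos 0: s→t (+1), pos 1: p→x (+8), pos 2: e→f (+1), pos 3: l→t (+8) — repeating every 2. A repeating key of period 2 is used — shifts +1, +8 over and over.
Reversing it on baimt: b−1=a, a−8=s, i−1=h, m−8=e, t−1=s.

ashes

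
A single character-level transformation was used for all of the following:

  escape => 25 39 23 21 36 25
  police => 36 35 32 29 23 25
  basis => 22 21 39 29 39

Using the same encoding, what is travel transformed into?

e is letter #5 and maps to 25: an offset of 20. Letters become their 1-based position plus 20 (so a→21, b→22, …).
Applying it to travel: t=20→40, r=18→38, a=1→21, v=22→42, e=5→25, l=12→32.

40 38 21 42 25 32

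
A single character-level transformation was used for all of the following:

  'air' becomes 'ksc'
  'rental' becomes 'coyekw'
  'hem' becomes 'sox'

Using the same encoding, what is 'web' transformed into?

hom

The rule splits by letter class: vowels +10, consonants +11.
Applying it to web: w(cons)+11=h, e(vowel)+10=o, b(cons)+11=m.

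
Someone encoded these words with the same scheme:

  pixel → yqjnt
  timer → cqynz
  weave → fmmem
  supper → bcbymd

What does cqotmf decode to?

Shifts by position in pixel: pos 0: p→y (+9), pos 1: i→q (+8), pos 2: x→j (+12), pos 3: e→n (+9), pos 4: l→t (+8) — repeating every 3. The shifts repeat in a cycle of length 3: positions 0,1,… shift by +9, +8, +12, then the pattern repeats.
Undoing it on cqotmf: c−9=t, q−8=i, o−12=c, t−9=k, m−8=e, f−12=t.

ticket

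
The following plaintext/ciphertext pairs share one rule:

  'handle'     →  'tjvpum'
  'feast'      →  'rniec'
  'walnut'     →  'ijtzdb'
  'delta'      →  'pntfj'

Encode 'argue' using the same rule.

maogn

It's a Vigenère-style cipher with numeric key [12,9,8]: position i shifts by key[i mod 3].
For argue: a+12=m, r+9=a, g+8=o, u+12=g, e+9=n.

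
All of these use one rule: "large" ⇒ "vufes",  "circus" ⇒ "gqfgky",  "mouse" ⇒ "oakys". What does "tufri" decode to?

party

This is an affine cipher: with a=0,…,z=25, each position x becomes (19x+20) mod 26.
Reversing it on tufri: t(19)→11·(19−20)≡15=p; u(20)→11·(20−20)≡0=a; f(5)→11·(5−20)≡17=r; r(17)→11·(17−20)≡19=t; i(8)→11·(8−20)≡24=y (all mod 26).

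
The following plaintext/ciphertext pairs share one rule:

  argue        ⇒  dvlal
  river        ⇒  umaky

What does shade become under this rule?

In argue: a→d is +3, r→v is +4, g→l is +5, u→a is +6 — the shift increases by 1 each position. Letter i (0-indexed) is shifted by i+3, so successive shifts are 3, 4, 5, ….
Applying it to shade: s+3=v, h+4=l, a+5=f, d+6=j, e+7=l.

vlfjl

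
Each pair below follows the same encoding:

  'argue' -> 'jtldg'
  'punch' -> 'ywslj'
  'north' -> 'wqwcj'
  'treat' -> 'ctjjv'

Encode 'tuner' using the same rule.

Shifts by position in argue: pos 0: a→j (+9), pos 1: r→t (+2), pos 2: g→l (+5), pos 3: u→d (+9), pos 4: e→g (+2) — repeating every 3. A repeating key of period 3 is used — shifts +9, +2, +5 over and over.
On tuner: t+9=c, u+2=w, n+5=s, e+9=n, r+2=t.

cwsnt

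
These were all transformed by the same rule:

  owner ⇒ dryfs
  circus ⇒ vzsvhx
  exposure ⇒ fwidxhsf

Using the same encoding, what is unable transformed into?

o(14)→d(3) and w(22)→r(17) fit y≡5x+11 (mod 26); the inverse of 5 mod 26 is 21. Each letter's alphabet position (a=0..z=25) is mapped through 5·x+11 mod 26 — an affine cipher.
Applying it to unable: u(20)→5·20+11≡7=h; n(13)→5·13+11≡24=y; a(0)→5·0+11≡11=l; b(1)→5·1+11≡16=q; l(11)→5·11+11≡14=o; e(4)→5·4+11≡5=f (all mod 26).

hylqof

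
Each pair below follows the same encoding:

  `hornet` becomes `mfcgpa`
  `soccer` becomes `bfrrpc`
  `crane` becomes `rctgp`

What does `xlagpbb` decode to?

Treating letters as 0–25, the rule is x ↦ 25x + 19 (mod 26).
Undoing it on xlagpbb: x(23)→25·(23−19)≡22=w; l(11)→25·(11−19)≡8=i; a(0)→25·(0−19)≡19=t; g(6)→25·(6−19)≡13=n; p(15)→25·(15−19)≡4=e; b(1)→25·(1−19)≡18=s; b(1)→25·(1−19)≡18=s (all mod 26).

witness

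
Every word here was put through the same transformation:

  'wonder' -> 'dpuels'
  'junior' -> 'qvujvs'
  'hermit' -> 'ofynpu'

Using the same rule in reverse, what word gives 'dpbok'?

wound

Shifts by position in wonder: pos 0: w→d (+7), pos 1: o→p (+1), pos 2: n→u (+7), pos 3: d→e (+1) — repeating every 2. It's a Vigenère-style cipher with numeric key [7,1]: position i shifts by key[i mod 2].
Reversing it on dpbok: d−7=w, p−1=o, b−7=u, o−1=n, k−7=d.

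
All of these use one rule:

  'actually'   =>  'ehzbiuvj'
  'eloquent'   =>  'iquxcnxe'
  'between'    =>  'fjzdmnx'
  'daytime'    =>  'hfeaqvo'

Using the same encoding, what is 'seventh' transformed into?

wjblvcr

In actually: a→e is +4, c→h is +5, t→z is +6, u→b is +7 — the shift increases by 1 each position. Each letter shifts forward by (position + 4), i.e. 4, 5, 6, … — the shift grows by one for each successive letter.
Applying it to seventh: s+4=w, e+5=j, v+6=b, e+7=l, n+8=v, t+9=c, h+10=r.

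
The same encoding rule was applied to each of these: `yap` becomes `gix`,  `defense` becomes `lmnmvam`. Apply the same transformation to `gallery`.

Each letter is shifted forward by 8 in the alphabet (a Caesar shift of +8).
On gallery: g+8=o, a+8=i, l+8=t, l+8=t, e+8=m, r+8=z, y+8=g.

oittmzg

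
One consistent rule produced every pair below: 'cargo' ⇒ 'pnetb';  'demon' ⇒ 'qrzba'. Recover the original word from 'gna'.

tan

Each letter is shifted forward by 13 in the alphabet (a Caesar shift of +13).
Decoding gna: g−13=t, n−13=a, a−13=n.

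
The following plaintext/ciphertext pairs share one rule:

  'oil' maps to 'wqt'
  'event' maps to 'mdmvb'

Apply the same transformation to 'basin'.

jiaqv

Compare letters: o→w is +8, i→q is +8, l→t is +8 — a constant shift. Each letter is shifted forward by 8 in the alphabet (a Caesar shift of +8).
On basin: b+8=j, a+8=i, s+8=a, i+8=q, n+8=v.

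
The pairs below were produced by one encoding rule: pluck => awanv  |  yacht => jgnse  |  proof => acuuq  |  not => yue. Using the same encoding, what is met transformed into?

xke

The shift depends on letter class: consonant p→a is +11, but vowel u→a is +6. The rule splits by letter class: vowels +6, consonants +11.
For met: m(cons)+11=x, e(vowel)+6=k, t(cons)+11=e.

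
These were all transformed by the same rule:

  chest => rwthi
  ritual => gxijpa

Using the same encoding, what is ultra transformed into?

Compare letters: c→r is +15, h→w is +15, e→t is +15 — a constant shift. Each letter is shifted forward by 15 in the alphabet (a Caesar shift of +15).
Applying it to ultra: u+15=j, l+15=a, t+15=i, r+15=g, a+15=p.

jaigp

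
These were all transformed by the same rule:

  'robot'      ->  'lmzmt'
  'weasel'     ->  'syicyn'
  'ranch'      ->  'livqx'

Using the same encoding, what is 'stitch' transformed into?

r(17)→l(11) and o(14)→m(12) fit y≡17x+8 (mod 26); the inverse of 17 mod 26 is 23. This is an affine cipher: with a=0,…,z=25, each position x becomes (17x+8) mod 26.
For stitch: s(18)→17·18+8≡2=c; t(19)→17·19+8≡19=t; i(8)→17·8+8≡14=o; t(19)→17·19+8≡19=t; c(2)→17·2+8≡16=q; h(7)→17·7+8≡23=x (all mod 26).

ctotqx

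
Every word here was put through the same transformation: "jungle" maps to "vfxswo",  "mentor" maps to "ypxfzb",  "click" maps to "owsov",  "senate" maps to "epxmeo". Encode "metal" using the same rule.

Shifts by position in jungle: pos 0: j→v (+12), pos 1: u→f (+11), pos 2: n→x (+10), pos 3: g→s (+12), pos 4: l→w (+11), pos 5: e→o (+10) — repeating every 3. The shifts repeat in a cycle of length 3: positions 0,1,… shift by +12, +11, +10, then the pattern repeats.
For metal: m+12=y, e+11=p, t+10=d, a+12=m, l+11=w.

ypdmw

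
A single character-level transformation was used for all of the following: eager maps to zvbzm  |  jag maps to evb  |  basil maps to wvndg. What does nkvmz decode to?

Compare letters: e→z is +21, a→v is +21, g→b is +21 — a constant shift. Every letter moves 21 places later in the alphabet, wrapping around z→a.
Reversing it on nkvmz: n−21=s, k−21=p, v−21=a, m−21=r, z−21=e.

spare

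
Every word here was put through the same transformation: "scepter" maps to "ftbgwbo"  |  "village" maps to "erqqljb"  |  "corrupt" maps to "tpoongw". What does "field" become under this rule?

s(18)→f(5) and c(2)→t(19) fit y≡17x+11 (mod 26); the inverse of 17 mod 26 is 23. This is an affine cipher: with a=0,…,z=25, each position x becomes (17x+11) mod 26.
On field: f(5)→17·5+11≡18=s; i(8)→17·8+11≡17=r; e(4)→17·4+11≡1=b; l(11)→17·11+11≡16=q; d(3)→17·3+11≡10=k (all mod 26).

srbqk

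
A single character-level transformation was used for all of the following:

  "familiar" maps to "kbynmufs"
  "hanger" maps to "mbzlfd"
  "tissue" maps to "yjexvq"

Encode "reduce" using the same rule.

wfpzdq

It's a Vigenère-style cipher with numeric key [5,1,12]: position i shifts by key[i mod 3].
On reduce: r+5=w, e+1=f, d+12=p, u+5=z, c+1=d, e+12=q.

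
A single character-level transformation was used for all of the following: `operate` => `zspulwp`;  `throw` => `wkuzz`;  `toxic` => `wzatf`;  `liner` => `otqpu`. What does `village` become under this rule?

ytooljp

Vowels shift forward by 11 and consonants shift forward by 3.
For village: v(cons)+3=y, i(vowel)+11=t, l(cons)+3=o, l(cons)+3=o, a(vowel)+11=l, g(cons)+3=j, e(vowel)+11=p.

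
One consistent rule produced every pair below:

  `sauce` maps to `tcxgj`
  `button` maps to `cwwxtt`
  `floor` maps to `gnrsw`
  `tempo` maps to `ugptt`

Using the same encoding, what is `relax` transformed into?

sgoec

In sauce: s→t is +1, a→c is +2, u→x is +3, c→g is +4 — the shift increases by 1 each position. The shift increases by 1 at each position, starting from +1: 1, 2, 3, ….
On relax: r+1=s, e+2=g, l+3=o, a+4=e, x+5=c.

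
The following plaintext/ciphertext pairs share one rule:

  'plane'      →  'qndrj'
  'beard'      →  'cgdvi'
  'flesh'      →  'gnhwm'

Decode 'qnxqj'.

plume

In plane: p→q is +1, l→n is +2, a→d is +3, n→r is +4 — the shift increases by 1 each position. The shift increases by 1 at each position, starting from +1: 1, 2, 3, ….
Reversing it on qnxqj: q−1=p, n−2=l, x−3=u, q−4=m, j−5=e.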